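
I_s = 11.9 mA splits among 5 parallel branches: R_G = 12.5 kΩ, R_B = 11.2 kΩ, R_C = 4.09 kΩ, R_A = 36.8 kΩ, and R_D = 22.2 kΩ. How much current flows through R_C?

I ≈ 5.99 mA

Conductances: ΣG = 1/12.5 + 1/11.2 + 1/4.09 + 1/36.8 + 1/22.2 = 0.4860 (1/kΩ).
Current divider: I(R_C) = I_s · G_k/ΣG = 11.9 × (0.2445/0.4860) = 11.9 × 0.5031 = 5.987 mA.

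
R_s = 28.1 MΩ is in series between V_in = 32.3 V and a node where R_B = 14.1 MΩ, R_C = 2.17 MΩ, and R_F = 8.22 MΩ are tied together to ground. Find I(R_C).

I ≈ 0.769 µA

Equivalent of the parallel group: R_p = 1.530 MΩ.
V_A by voltage divider: V_A = 32.3 × 1.530/(28.1 + 1.530) = 1.668 V.
Branch current I = V_A/R_C = 1.668/2.17 = 0.7688 µA.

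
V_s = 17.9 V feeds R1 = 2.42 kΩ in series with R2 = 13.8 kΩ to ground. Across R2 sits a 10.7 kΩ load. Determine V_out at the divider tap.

V_out ≈ 12.8 V

R2 ‖ R_L = (13.8 × 10.7)/(13.8 + 10.7) = 6.027 kΩ.
Then V_out = V_s · R2'/(R1 + R2') = 17.9 × 6.027/8.447 = 12.77 V.
(Unloaded it would be 15.2 V; the load pulls it down.)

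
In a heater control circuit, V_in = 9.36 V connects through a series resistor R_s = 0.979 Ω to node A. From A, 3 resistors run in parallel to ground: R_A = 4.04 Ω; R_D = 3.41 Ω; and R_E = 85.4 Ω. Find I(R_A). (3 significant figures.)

I ≈ 1.50 A

Parallel bank: R_p = 1/(1/4.04 + 1/3.41 + 1/85.4) = 1.810 Ω.
V_A by voltage divider: V_A = 9.36 × 1.810/(0.979 + 1.810) = 6.074 V.
I(R_A) = V_A / R_A = 6.074/4.04 = 1.504 A.
(Check via current divider: I_total = 3.356 A; share G_k/ΣG = 0.4480 → same result.)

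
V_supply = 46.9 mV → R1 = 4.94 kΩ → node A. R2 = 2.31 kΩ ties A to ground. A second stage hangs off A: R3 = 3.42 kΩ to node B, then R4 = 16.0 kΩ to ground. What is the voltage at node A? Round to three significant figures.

V_A ≈ 13.8 mV

The second stage (R3 + R4 = 19.42 kΩ) loads node A in parallel with R2.
Effective lower resistance at A: R2 ‖ 19.42 = 2.064 kΩ.
First divider: V_A = V_supply · 2.064/(4.94 + 2.064) = 13.82 mV.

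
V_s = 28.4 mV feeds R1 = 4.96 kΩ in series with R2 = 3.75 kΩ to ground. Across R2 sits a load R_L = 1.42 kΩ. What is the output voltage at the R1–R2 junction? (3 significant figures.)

R2 ‖ R_L = (3.75 × 1.42)/(3.75 + 1.42) = 1.030 kΩ.
Then V_out = V_s · R2'/(R1 + R2') = 28.4 × 1.030/5.990 = 4.883 mV.

V_out ≈ 4.88 mV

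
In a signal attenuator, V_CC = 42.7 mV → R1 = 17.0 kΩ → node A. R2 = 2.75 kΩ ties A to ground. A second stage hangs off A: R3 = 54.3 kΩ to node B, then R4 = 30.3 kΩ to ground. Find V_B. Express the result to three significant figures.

V_B ≈ 2.07 mV

Node A sees R2 in parallel with the series input of stage 2, R3 + R4 = 84.60 kΩ.
R2 ‖ (R3+R4) = 2.663 kΩ.
First divider: V_A = V_CC · 2.663/(17.0 + 2.663) = 5.784 mV.
V_B = V_A × 0.3582 = 2.071 mV.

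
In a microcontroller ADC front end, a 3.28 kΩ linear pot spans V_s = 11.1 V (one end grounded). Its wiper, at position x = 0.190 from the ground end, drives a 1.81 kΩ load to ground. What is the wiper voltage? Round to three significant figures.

V_out ≈ 1.65 V

Lower segment x·R_p = 0.6232 kΩ; upper segment (1−x)·R_p = 2.657 kΩ.
Lower segment in parallel with the load: 0.6232 ‖ 1.81 = 0.4636 kΩ.
Then V_out = V_s · 0.4636/(2.657 + 0.4636) = 1.649 V.
(Unloaded: V_out = x·V_s = 2.11 V.)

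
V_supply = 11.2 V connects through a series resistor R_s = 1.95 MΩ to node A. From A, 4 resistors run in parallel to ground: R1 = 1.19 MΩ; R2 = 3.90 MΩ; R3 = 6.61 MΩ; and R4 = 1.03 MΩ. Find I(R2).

Combine the parallel branches: R_p = (1/1.19 + 1/3.90 + 1/6.61 + 1/1.03)⁻¹ = 0.4507 MΩ.
V_A by voltage divider: V_A = 11.2 × 0.4507/(1.95 + 0.4507) = 2.103 V.
I(R2) = V_A / R2 = 2.103/3.90 = 0.5391 µA.
(Check via current divider: I_total = 4.665 µA; share G_k/ΣG = 0.1156 → same result.)

I ≈ 0.539 µA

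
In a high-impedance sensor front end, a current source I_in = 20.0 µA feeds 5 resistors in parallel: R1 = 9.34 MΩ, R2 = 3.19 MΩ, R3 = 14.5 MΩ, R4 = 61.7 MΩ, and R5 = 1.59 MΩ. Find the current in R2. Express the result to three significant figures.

ΣG = 1/9.34 + 1/3.19 + 1/14.5 + 1/61.7 + 1/1.59 = 1.135.
R2 takes the fraction G_k/ΣG = 0.3135/1.135 = 0.2763, so I = 20.0 × 0.2763 = 5.526 µA.

I ≈ 5.53 µA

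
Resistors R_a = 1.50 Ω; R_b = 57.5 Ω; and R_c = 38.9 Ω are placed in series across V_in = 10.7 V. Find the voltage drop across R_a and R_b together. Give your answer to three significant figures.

V ≈ 6.45 V

Series total: ΣR = 1.50 + 57.5 + 38.9 = 97.90 Ω.
R_{R_a..R_b} = 1.50 + 57.5 = 59.00 Ω.
Voltage divider: V = V_in · (59.00 / 97.90) = 10.7 × 0.6027 = 6.448 V.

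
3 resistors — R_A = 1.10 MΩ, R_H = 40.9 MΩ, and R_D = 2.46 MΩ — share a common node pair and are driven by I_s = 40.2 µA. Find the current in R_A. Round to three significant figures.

I ≈ 27.3 µA

Total conductance ΣG = 1/1.10 + 1/40.9 + 1/2.46 = 1.340 (units of 1/MΩ).
R_A takes the fraction G_k/ΣG = 0.9091/1.340 = 0.6784, so I = 40.2 × 0.6784 = 27.27 µA.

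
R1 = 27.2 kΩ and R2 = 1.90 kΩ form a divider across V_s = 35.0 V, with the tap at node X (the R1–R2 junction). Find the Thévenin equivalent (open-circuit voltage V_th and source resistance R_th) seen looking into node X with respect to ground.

V_th ≈ 2.29 V, R_th ≈ 1.78 kΩ

With X open, the divider is unloaded: V_th = 35.0 × 1.90/29.10 = 2.285 V.
Looking into X with the source shorted: R_th = R1·R2/(R1+R2) = 27.20 × 1.90/29.10 = 1.776 kΩ.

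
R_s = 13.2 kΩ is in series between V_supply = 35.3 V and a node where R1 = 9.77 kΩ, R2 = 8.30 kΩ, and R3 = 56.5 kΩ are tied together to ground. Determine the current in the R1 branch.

Combine the parallel branches: R_p = (1/9.77 + 1/8.30 + 1/56.5)⁻¹ = 4.157 kΩ.
Node voltage V_A = V_supply · R_p/(R_s + R_p) = 35.3 × 0.2395 = 8.455 V.
I(R1) = V_A / R1 = 8.455/9.77 = 0.8654 mA.

I ≈ 0.865 mA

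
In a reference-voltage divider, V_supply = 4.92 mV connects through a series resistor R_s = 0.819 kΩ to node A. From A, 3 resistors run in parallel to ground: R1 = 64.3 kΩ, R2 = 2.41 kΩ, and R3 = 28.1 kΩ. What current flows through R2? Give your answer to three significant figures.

I ≈ 1.48 µA

Equivalent of the parallel group: R_p = 2.146 kΩ.
Node voltage V_A = V_supply · R_p/(R_s + R_p) = 4.92 × 0.7237 = 3.561 mV.
I(R2) = V_A / R2 = 3.561/2.41 = 1.478 µA.
(Check via current divider: I_total = 1.660 µA; share G_k/ΣG = 0.8903 → same result.)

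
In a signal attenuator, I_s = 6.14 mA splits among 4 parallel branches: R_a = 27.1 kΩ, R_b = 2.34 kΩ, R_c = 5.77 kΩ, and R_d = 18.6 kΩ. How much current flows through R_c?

Conductances: ΣG = 1/27.1 + 1/2.34 + 1/5.77 + 1/18.6 = 0.6913 (1/kΩ).
By the current-divider rule, I = I_s · G_k/ΣG = 6.14 × 0.2507 = 1.539 mA.

I ≈ 1.54 mA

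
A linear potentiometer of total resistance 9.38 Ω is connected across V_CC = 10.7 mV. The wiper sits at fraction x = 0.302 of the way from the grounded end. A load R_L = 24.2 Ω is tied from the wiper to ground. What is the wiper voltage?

V_out ≈ 2.99 mV

Lower segment x·R_p = 2.833 Ω; upper segment (1−x)·R_p = 6.547 Ω.
Lower segment in parallel with the load: 2.833 ‖ 24.2 = 2.536 Ω.
V_out = 10.7 × 2.536/(6.547 + 2.536) = 2.987 mV.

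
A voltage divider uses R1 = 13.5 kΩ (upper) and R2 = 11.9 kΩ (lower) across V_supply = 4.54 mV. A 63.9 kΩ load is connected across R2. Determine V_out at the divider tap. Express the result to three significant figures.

The load sits in parallel with R2, giving an effective lower resistance R2' = R2·R_L/(R2+R_L) = 10.03 kΩ.
Then V_out = V_supply · R2'/(R1 + R2') = 4.54 × 10.03/23.53 = 1.935 mV.

V_out ≈ 1.94 mV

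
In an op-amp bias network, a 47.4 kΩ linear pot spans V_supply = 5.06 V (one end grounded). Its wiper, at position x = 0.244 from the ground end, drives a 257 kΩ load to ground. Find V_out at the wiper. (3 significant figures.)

V_out ≈ 1.19 V

The pot divides into 35.83 kΩ above the wiper and 11.57 kΩ below.
Lower segment in parallel with the load: 11.57 ‖ 257 = 11.07 kΩ.
Then V_out = V_supply · 11.07/(35.83 + 11.07) = 1.194 V.
(Unloaded: V_out = x·V_supply = 1.23 V.)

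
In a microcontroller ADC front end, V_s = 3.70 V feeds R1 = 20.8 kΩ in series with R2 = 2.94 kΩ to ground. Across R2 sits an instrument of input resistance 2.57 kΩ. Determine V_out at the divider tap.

R2 ‖ R_L = (2.94 × 2.57)/(2.94 + 2.57) = 1.371 kΩ.
Then V_out = V_s · R2'/(R1 + R2') = 3.70 × 1.371/22.17 = 0.2288 V.

V_out ≈ 0.229 V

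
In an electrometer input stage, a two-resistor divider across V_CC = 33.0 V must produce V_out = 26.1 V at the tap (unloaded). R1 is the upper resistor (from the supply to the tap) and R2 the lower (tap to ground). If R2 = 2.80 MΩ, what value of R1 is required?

R1 ≈ 0.740 MΩ

V_out/V_CC = R2/(R1+R2) = 0.7909.
Rearranging, R1 = R2·(1−k)/k = 2.80 × 0.2644 = 0.7402 MΩ.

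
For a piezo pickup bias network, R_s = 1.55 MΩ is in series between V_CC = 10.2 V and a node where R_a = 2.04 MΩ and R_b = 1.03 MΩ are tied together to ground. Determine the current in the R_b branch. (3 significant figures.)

I ≈ 3.03 µA

Parallel bank: R_p = 1/(1/2.04 + 1/1.03) = 0.6844 MΩ.
Node voltage V_A = V_CC · R_p/(R_s + R_p) = 10.2 × 0.3063 = 3.124 V.
Branch current I = V_A/R_b = 3.124/1.03 = 3.033 µA.
(Equivalently: I_total = 4.565 µA, then current-divider fraction G_k/ΣG = 0.6645.)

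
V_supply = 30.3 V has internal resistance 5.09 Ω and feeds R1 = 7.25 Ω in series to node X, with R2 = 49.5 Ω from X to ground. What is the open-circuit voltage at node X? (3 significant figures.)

V_th ≈ 24.3 V

R1' = 5.09 + 7.25 = 12.34 Ω (source resistance + R1).
Open-circuit (no load on X): V_th = V_supply · R2/(R1' + R2) = 30.3 × 49.5/(12.34 + 49.5) = 24.25 V.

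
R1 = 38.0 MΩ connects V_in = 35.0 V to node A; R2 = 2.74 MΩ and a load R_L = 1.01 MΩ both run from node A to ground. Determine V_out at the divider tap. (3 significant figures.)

First combine the lower leg with the load: R2 ‖ R_L = 0.7380 MΩ.
Now apply the divider: V_out = 35.0 × 0.01905 = 0.6668 V.

V_out ≈ 0.667 V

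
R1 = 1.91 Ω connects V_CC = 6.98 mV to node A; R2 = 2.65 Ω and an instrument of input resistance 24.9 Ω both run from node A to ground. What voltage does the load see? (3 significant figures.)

First combine the lower leg with the load: R2 ‖ R_L = 2.395 Ω.
Now apply the divider: V_out = 6.98 × 0.5563 = 3.883 mV.

V_out ≈ 3.88 mV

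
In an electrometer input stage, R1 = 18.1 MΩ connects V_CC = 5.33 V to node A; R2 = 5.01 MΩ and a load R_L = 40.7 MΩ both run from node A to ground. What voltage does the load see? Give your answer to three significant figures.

V_out ≈ 1.05 V

The load sits in parallel with R2, giving an effective lower resistance R2' = R2·R_L/(R2+R_L) = 4.461 MΩ.
Voltage divider with the loaded lower leg: V_out = 5.33 × 4.461/(18.1 + 4.461) = 5.33 × 0.1977 = 1.054 V.
(Unloaded it would be 1.16 V; the load pulls it down.)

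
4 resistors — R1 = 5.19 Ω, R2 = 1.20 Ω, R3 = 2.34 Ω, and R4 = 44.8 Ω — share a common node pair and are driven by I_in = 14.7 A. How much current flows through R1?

I ≈ 1.92 A

Total conductance ΣG = 1/5.19 + 1/1.20 + 1/2.34 + 1/44.8 = 1.476 (units of 1/Ω).
By the current-divider rule, I = I_in · G_k/ΣG = 14.7 × 0.1306 = 1.919 A.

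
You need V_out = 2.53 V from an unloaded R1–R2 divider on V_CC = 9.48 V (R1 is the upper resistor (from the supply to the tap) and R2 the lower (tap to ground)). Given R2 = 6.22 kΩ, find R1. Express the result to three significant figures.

The divider ratio is R2/(R1+R2) = 2.53/9.48 = 0.2669.
Rearranging, R1 = R2·(1−k)/k = 6.22 × 2.747 = 17.09 kΩ.

R1 ≈ 17.1 kΩ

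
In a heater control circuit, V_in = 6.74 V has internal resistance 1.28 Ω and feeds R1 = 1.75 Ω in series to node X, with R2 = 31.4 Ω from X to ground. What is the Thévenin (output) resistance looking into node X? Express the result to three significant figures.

R_th ≈ 2.76 Ω

R1' = 1.28 + 1.75 = 3.030 Ω (source resistance + R1).
Looking into X with the source shorted: R_th = R1'·R2/(R1'+R2) = 3.030 × 31.4/34.43 = 2.763 Ω.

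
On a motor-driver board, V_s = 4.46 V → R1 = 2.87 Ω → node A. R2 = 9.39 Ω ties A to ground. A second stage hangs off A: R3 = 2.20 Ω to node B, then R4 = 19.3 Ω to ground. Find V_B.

V_B ≈ 2.78 V

Node A sees R2 in parallel with the series input of stage 2, R3 + R4 = 21.50 Ω.
R2 ‖ (R3+R4) = 6.536 Ω.
V_A = 4.46 × 6.536/(2.87 + 6.536) = 3.099 V.
V_B = V_A × 0.8977 = 2.782 V.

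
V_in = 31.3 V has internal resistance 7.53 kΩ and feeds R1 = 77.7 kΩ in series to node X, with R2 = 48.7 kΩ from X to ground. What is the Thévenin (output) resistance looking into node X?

R1' = 7.53 + 77.7 = 85.23 kΩ (source resistance + R1).
Looking into X with the source shorted: R_th = R1'·R2/(R1'+R2) = 85.23 × 48.7/133.9 = 30.99 kΩ.

R_th ≈ 31.0 kΩ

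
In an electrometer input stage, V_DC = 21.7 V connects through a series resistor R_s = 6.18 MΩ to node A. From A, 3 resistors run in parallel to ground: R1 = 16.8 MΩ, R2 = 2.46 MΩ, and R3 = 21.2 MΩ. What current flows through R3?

Combine the parallel branches: R_p = (1/16.8 + 1/2.46 + 1/21.2)⁻¹ = 1.949 MΩ.
V_A by voltage divider: V_A = 21.7 × 1.949/(6.18 + 1.949) = 5.202 V.
Branch current I = V_A/R3 = 5.202/21.2 = 0.2454 µA.

I ≈ 0.245 µA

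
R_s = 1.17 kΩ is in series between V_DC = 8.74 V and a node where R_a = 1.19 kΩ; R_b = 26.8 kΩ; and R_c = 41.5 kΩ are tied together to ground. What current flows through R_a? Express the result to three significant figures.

I ≈ 3.57 mA

Combine the parallel branches: R_p = (1/1.19 + 1/26.8 + 1/41.5)⁻¹ = 1.109 kΩ.
Node voltage V_A = V_DC · R_p/(R_s + R_p) = 8.74 × 0.4866 = 4.253 V.
I(R_a) = V_A / R_a = 4.253/1.19 = 3.574 mA.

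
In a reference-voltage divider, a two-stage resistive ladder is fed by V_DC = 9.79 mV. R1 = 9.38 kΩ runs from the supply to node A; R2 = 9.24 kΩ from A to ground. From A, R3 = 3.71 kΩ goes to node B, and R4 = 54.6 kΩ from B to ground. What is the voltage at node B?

Looking into the second stage from A: R3 + R4 = 58.31 kΩ appears in parallel with R2.
Effective lower resistance at A: R2 ‖ 58.31 = 7.976 kΩ.
V_A = 9.79 × 7.976/(9.38 + 7.976) = 4.499 mV.
Then the unloaded second divider: V_B = V_A × R4/(R3+R4) = 4.499 × 0.9364 = 4.213 mV.

V_B ≈ 4.21 mV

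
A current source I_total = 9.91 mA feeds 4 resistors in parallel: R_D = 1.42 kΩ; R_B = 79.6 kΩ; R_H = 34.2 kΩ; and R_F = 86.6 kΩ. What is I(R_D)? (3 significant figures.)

ΣG = 1/1.42 + 1/79.6 + 1/34.2 + 1/86.6 = 0.7576.
R_D takes the fraction G_k/ΣG = 0.7042/0.7576 = 0.9296, so I = 9.91 × 0.9296 = 9.212 mA.

I ≈ 9.21 mA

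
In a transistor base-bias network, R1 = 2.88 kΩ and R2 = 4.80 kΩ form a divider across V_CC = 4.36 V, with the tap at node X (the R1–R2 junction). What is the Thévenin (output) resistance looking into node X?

R_th ≈ 1.80 kΩ

Looking into X with the source shorted: R_th = R1·R2/(R1+R2) = 2.880 × 4.80/7.680 = 1.800 kΩ.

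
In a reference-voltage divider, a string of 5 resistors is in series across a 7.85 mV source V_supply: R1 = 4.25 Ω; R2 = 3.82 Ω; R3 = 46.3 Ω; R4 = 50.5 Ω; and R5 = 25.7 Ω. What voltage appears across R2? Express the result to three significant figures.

ΣR = 4.25 + 3.82 + 46.3 + 50.5 + 25.7 = 130.6 Ω.
By the voltage-divider rule, V = 7.85 × 3.820/130.6 = 0.2297 mV.

V ≈ 0.230 mV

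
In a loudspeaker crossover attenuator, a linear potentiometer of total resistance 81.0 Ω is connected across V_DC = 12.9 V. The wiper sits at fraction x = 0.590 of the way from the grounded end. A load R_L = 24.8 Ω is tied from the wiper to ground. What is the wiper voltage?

V_out ≈ 4.25 V

The pot divides into 33.21 Ω above the wiper and 47.79 Ω below.
R_L loads the lower segment: effective lower R = 16.33 Ω.
V_out = 12.9 × 16.33/(33.21 + 16.33) = 4.252 V.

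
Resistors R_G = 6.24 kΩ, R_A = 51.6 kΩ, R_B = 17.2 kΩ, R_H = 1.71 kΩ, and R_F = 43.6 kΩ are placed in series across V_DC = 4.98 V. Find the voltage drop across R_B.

V ≈ 0.712 V

Total series resistance ΣR = 6.24 + 51.6 + 17.2 + 1.71 + 43.6 = 120.4 kΩ.
Voltage divider: V = V_DC · (17.20 / 120.4) = 4.98 × 0.1429 = 0.7117 V.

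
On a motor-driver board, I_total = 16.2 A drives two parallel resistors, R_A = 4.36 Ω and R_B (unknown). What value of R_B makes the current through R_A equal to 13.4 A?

R_B ≈ 20.9 Ω

The fraction through R_A equals R_B/(R_A+R_B).
13.4/16.2 = R_B/(R_A + R_B) → R_B = R_A · (0.8272)/(1 − 0.8272) = 4.36 × 4.786 = 20.87 Ω.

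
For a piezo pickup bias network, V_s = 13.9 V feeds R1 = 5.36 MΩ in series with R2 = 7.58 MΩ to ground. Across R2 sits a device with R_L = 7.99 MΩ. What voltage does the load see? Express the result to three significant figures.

First combine the lower leg with the load: R2 ‖ R_L = 3.890 MΩ.
Voltage divider with the loaded lower leg: V_out = 13.9 × 3.890/(5.36 + 3.890) = 13.9 × 0.4205 = 5.845 V.

V_out ≈ 5.85 V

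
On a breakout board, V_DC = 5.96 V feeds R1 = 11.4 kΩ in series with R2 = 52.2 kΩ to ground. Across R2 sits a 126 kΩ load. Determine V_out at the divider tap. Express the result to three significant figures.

The load sits in parallel with R2, giving an effective lower resistance R2' = R2·R_L/(R2+R_L) = 36.91 kΩ.
Voltage divider with the loaded lower leg: V_out = 5.96 × 36.91/(11.4 + 36.91) = 5.96 × 0.7640 = 4.554 V.
(Unloaded it would be 4.89 V; the load pulls it down.)

V_out ≈ 4.55 V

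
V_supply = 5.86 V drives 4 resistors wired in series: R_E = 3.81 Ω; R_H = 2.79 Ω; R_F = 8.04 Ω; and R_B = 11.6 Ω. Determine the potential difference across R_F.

Series total: ΣR = 3.81 + 2.79 + 8.04 + 11.6 = 26.24 Ω.
By the voltage-divider rule, V = 5.86 × 8.040/26.24 = 1.796 V.

V ≈ 1.80 V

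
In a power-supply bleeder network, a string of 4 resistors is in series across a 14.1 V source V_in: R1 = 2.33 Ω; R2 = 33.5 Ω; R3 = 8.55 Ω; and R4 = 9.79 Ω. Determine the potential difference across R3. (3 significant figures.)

Total series resistance ΣR = 2.33 + 33.5 + 8.55 + 9.79 = 54.17 Ω.
By the voltage-divider rule, V = 14.1 × 8.550/54.17 = 2.225 V.

V ≈ 2.23 V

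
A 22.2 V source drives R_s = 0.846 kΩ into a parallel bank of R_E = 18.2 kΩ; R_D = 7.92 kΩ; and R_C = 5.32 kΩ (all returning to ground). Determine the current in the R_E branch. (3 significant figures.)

Equivalent of the parallel group: R_p = 2.709 kΩ.
Node voltage V_A = V_in · R_p/(R_s + R_p) = 22.2 × 0.7620 = 16.92 V.
Branch current I = V_A/R_E = 16.92/18.2 = 0.9295 mA.
(Check via current divider: I_total = 6.245 mA; share G_k/ΣG = 0.1488 → same result.)

I ≈ 0.929 mA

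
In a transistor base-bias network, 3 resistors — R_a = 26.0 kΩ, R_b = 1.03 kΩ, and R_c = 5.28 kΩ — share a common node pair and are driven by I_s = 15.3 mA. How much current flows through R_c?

I ≈ 2.42 mA

ΣG = 1/26.0 + 1/1.03 + 1/5.28 = 1.199.
R_c takes the fraction G_k/ΣG = 0.1894/1.199 = 0.1580, so I = 15.3 × 0.1580 = 2.417 mA.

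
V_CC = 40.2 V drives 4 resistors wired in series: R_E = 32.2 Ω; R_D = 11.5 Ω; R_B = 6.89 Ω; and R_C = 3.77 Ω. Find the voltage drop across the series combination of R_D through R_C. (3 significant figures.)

V ≈ 16.4 V

Total series resistance ΣR = 32.2 + 11.5 + 6.89 + 3.77 = 54.36 Ω.
R_{R_D..R_C} = 11.5 + 6.89 + 3.77 = 22.16 Ω.
By the voltage-divider rule, V = 40.2 × 22.16/54.36 = 16.39 V.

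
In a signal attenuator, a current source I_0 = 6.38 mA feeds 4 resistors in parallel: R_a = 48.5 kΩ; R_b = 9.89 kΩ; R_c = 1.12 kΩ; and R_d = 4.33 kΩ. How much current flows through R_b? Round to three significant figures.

ΣG = 1/48.5 + 1/9.89 + 1/1.12 + 1/4.33 = 1.246.
Current divider: I(R_b) = I_0 · G_k/ΣG = 6.38 × (0.1011/1.246) = 6.38 × 0.08118 = 0.5179 mA.

I ≈ 0.518 mA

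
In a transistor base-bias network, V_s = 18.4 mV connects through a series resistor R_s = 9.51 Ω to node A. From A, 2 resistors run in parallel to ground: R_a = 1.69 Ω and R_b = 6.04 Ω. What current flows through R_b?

Combine the parallel branches: R_p = (1/1.69 + 1/6.04)⁻¹ = 1.321 Ω.
Node voltage V_A = V_s · R_p/(R_s + R_p) = 18.4 × 0.1219 = 2.243 mV.
Branch current I = V_A/R_b = 2.243/6.04 = 0.3714 mA.

I ≈ 0.371 mA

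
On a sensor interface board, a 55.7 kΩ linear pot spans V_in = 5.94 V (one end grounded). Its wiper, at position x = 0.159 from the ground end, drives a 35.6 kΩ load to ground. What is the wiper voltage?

V_out ≈ 0.781 V

Lower segment x·R_p = 8.856 kΩ; upper segment (1−x)·R_p = 46.84 kΩ.
(x·R_p) ‖ R_L = 7.092 kΩ.
Loaded-divider output: V_out = 5.94 × 0.1315 = 0.7811 V.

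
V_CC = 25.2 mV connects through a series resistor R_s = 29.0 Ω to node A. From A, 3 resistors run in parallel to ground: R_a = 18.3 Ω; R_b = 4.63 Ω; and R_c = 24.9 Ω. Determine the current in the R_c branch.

I ≈ 0.101 mA

Combine the parallel branches: R_p = (1/18.3 + 1/4.63 + 1/24.9)⁻¹ = 3.218 Ω.
V_A by voltage divider: V_A = 25.2 × 3.218/(29.0 + 3.218) = 2.517 mV.
Branch current I = V_A/R_c = 2.517/24.9 = 0.1011 mA.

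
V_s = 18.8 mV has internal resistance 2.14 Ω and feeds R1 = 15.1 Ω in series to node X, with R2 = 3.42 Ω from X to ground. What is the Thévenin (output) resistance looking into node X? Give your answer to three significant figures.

R_th ≈ 2.85 Ω

R1' = 2.14 + 15.1 = 17.24 Ω (source resistance + R1).
Looking into X with the source shorted: R_th = R1'·R2/(R1'+R2) = 17.24 × 3.42/20.66 = 2.854 Ω.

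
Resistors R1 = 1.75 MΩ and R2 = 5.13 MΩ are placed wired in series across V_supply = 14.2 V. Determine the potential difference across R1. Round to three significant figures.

ΣR = 1.75 + 5.13 = 6.880 MΩ.
Voltage divider: V = V_supply · (1.750 / 6.880) = 14.2 × 0.2544 = 3.612 V.

V ≈ 3.61 V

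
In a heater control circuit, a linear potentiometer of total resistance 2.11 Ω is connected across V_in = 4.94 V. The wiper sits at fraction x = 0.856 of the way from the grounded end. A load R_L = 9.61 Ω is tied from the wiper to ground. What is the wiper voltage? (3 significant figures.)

Split the track: R_lower = x·R_p = 1.806 Ω, R_upper = (1−x)·R_p = 0.3038 Ω.
(x·R_p) ‖ R_L = 1.520 Ω.
Loaded-divider output: V_out = 4.94 × 0.8334 = 4.117 V.

V_out ≈ 4.12 V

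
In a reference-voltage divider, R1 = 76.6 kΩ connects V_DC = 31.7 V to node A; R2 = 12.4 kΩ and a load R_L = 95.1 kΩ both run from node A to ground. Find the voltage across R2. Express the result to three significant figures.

V_out ≈ 3.97 V

The load sits in parallel with R2, giving an effective lower resistance R2' = R2·R_L/(R2+R_L) = 10.97 kΩ.
Now apply the divider: V_out = 31.7 × 0.1253 = 3.971 V.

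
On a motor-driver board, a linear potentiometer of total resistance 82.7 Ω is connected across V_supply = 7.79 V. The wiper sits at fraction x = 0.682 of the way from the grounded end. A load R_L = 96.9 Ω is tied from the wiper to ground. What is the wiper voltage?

V_out ≈ 4.48 V

The pot divides into 26.30 Ω above the wiper and 56.40 Ω below.
(x·R_p) ‖ R_L = 35.65 Ω.
V_out = 7.79 × 35.65/(26.30 + 35.65) = 4.483 V.
(Unloaded: V_out = x·V_supply = 5.31 V.)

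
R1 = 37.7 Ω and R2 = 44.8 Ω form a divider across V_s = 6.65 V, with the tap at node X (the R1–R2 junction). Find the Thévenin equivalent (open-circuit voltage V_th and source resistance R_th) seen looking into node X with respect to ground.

With X open, the divider is unloaded: V_th = 6.65 × 44.8/82.50 = 3.611 V.
Zeroing V_s shorts the top of R1 to ground, so R_th = R1 ‖ R2 = 20.47 Ω.

V_th ≈ 3.61 V, R_th ≈ 20.5 Ω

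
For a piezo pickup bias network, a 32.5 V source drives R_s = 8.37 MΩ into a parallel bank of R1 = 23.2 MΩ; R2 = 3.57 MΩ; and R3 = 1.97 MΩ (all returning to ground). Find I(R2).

Equivalent of the parallel group: R_p = 1.204 MΩ.
V_A by voltage divider: V_A = 32.5 × 1.204/(8.37 + 1.204) = 4.086 V.
I(R2) = V_A / R2 = 4.086/3.57 = 1.145 µA.
(Equivalently: I_total = 3.395 µA, then current-divider fraction G_k/ΣG = 0.3371.)

I ≈ 1.14 µA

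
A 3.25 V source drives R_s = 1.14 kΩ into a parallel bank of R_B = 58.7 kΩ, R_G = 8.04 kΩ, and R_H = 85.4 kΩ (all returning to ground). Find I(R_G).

Equivalent of the parallel group: R_p = 6.531 kΩ.
V_A by voltage divider: V_A = 3.25 × 6.531/(1.14 + 6.531) = 2.767 V.
I(R_G) = V_A / R_G = 2.767/8.04 = 0.3442 mA.

I ≈ 0.344 mA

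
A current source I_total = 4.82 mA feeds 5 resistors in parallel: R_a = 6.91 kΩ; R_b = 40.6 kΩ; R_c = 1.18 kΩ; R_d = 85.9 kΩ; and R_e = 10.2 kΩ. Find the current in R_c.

I ≈ 3.63 mA

ΣG = 1/6.91 + 1/40.6 + 1/1.18 + 1/85.9 + 1/10.2 = 1.126.
R_c takes the fraction G_k/ΣG = 0.8475/1.126 = 0.7523, so I = 4.82 × 0.7523 = 3.626 mA.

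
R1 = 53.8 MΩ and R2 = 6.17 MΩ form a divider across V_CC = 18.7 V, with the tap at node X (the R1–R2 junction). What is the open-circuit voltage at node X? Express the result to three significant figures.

V_th ≈ 1.92 V

V_th is the unloaded tap voltage: V_CC · R2/(R1+R2) = 18.7 × 0.1029 = 1.924 V.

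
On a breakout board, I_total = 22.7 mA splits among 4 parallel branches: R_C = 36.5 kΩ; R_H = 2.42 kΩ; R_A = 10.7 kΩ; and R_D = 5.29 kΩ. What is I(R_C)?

I ≈ 0.860 mA

ΣG = 1/36.5 + 1/2.42 + 1/10.7 + 1/5.29 = 0.7231.
Current divider: I(R_C) = I_total · G_k/ΣG = 22.7 × (0.02740/0.7231) = 22.7 × 0.03789 = 0.8601 mA.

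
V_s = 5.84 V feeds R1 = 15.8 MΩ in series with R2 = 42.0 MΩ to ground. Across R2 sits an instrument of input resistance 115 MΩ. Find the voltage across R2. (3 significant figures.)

V_out ≈ 3.86 V

R2 ‖ R_L = (42.0 × 115)/(42.0 + 115) = 30.76 MΩ.
Then V_out = V_s · R2'/(R1 + R2') = 5.84 × 30.76/46.56 = 3.858 V.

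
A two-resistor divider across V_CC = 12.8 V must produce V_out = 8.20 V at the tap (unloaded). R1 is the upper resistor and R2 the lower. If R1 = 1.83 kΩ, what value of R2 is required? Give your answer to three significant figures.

V_out/V_CC = R2/(R1+R2) = 0.6406.
R2 = R1 · 0.6406/(1 − 0.6406) = 3.262 kΩ.

R2 ≈ 3.26 kΩ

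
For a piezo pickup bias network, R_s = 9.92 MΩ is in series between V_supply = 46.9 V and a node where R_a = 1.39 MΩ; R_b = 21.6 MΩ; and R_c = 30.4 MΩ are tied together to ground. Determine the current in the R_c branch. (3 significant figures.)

Combine the parallel branches: R_p = (1/1.39 + 1/21.6 + 1/30.4)⁻¹ = 1.252 MΩ.
V_A = 46.9 × 1.252/11.17 = 5.257 V.
I(R_c) = V_A / R_c = 5.257/30.4 = 0.1729 µA.
(Equivalently: I_total = 4.198 µA, then current-divider fraction G_k/ΣG = 0.04119.)

I ≈ 0.173 µA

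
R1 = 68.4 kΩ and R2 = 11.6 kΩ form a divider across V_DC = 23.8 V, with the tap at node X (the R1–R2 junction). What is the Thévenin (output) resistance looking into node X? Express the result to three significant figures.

R_th ≈ 9.92 kΩ

With V_DC suppressed (replaced by a short), R_th = R1 ‖ R2 = (68.40 × 11.6)/(68.40 + 11.6) = 9.918 kΩ.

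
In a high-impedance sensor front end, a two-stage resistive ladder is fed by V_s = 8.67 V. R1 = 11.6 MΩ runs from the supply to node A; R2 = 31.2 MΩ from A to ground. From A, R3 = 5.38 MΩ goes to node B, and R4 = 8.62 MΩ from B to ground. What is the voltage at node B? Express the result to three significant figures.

V_B ≈ 2.43 V

Looking into the second stage from A: R3 + R4 = 14.00 MΩ appears in parallel with R2.
Effective lower resistance at A: R2 ‖ 14.00 = 9.664 MΩ.
First divider: V_A = V_s · 9.664/(11.6 + 9.664) = 3.940 V.
Then the unloaded second divider: V_B = V_A × R4/(R3+R4) = 3.940 × 0.6157 = 2.426 V.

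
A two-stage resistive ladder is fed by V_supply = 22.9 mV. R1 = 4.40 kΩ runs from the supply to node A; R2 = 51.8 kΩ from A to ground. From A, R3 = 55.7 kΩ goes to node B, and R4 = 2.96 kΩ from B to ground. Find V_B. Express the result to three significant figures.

V_B ≈ 0.996 mV

Looking into the second stage from A: R3 + R4 = 58.66 kΩ appears in parallel with R2.
R2 ‖ (R3+R4) = 27.51 kΩ.
First divider: V_A = V_supply · 27.51/(4.40 + 27.51) = 19.74 mV.
Then the unloaded second divider: V_B = V_A × R4/(R3+R4) = 19.74 × 0.05046 = 0.9962 mV.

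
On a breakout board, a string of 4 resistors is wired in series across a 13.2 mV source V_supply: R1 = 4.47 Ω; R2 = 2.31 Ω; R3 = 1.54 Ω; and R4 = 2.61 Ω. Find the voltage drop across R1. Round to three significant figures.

Total series resistance ΣR = 4.47 + 2.31 + 1.54 + 2.61 = 10.93 Ω.
V = V_supply · R/ΣR = 13.2 × 0.4090 = 5.398 mV.

V ≈ 5.40 mV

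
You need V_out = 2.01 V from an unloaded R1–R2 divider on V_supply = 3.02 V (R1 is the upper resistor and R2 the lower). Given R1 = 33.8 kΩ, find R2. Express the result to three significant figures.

V_out/V_supply = R2/(R1+R2) = 0.6656.
So R2 = R1 · V_out/(V_supply − V_out) = 33.8 × 2.01/(3.02 − 2.01) = 33.8 × 1.990 = 67.27 kΩ.

R2 ≈ 67.3 kΩ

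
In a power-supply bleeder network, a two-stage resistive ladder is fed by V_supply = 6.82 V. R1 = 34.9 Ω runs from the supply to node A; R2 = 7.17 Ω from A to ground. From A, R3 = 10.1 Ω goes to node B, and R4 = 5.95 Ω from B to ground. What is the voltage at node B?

Looking into the second stage from A: R3 + R4 = 16.05 Ω appears in parallel with R2.
Effective lower resistance at A: R2 ‖ 16.05 = 4.956 Ω.
V_A = 6.82 × 4.956/(34.9 + 4.956) = 0.8481 V.
V_B = V_A × 0.3707 = 0.3144 V.

V_B ≈ 0.314 V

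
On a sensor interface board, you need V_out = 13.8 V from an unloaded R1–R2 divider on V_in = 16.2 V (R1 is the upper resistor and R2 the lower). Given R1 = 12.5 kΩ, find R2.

R2 ≈ 71.9 kΩ

The divider ratio is R2/(R1+R2) = 13.8/16.2 = 0.8519.
So R2 = R1 · V_out/(V_in − V_out) = 12.5 × 13.8/(16.2 − 13.8) = 12.5 × 5.750 = 71.88 kΩ.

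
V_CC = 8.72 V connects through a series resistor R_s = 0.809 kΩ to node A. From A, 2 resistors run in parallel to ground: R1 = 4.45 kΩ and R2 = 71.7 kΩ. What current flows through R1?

I ≈ 1.64 mA

Equivalent of the parallel group: R_p = 4.190 kΩ.
V_A = 8.72 × 4.190/4.999 = 7.309 V.
Branch current I = V_A/R1 = 7.309/4.45 = 1.642 mA.
(Equivalently: I_total = 1.744 mA, then current-divider fraction G_k/ΣG = 0.9416.)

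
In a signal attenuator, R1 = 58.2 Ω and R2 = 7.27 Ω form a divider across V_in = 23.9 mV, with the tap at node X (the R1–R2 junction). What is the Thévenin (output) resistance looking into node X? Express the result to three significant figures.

With V_in suppressed (replaced by a short), R_th = R1 ‖ R2 = (58.20 × 7.27)/(58.20 + 7.27) = 6.463 Ω.

R_th ≈ 6.46 Ω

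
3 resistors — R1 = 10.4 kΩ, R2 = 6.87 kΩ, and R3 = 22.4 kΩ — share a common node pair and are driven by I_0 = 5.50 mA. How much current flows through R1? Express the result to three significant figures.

I ≈ 1.85 mA

ΣG = 1/10.4 + 1/6.87 + 1/22.4 = 0.2864.
R1 takes the fraction G_k/ΣG = 0.09615/0.2864 = 0.3358, so I = 5.50 × 0.3358 = 1.847 mA.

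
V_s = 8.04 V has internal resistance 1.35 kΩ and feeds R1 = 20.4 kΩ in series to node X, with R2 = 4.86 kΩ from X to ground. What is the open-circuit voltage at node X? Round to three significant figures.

R1' = 1.35 + 20.4 = 21.75 kΩ (source resistance + R1).
With X open, the divider is unloaded: V_th = 8.04 × 4.86/26.61 = 1.468 V.

V_th ≈ 1.47 V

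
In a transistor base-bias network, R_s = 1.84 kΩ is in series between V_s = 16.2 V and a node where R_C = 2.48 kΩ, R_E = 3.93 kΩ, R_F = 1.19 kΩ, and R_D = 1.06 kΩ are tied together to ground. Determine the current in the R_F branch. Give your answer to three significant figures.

I ≈ 2.48 mA

Combine the parallel branches: R_p = (1/2.48 + 1/3.93 + 1/1.19 + 1/1.06)⁻¹ = 0.4096 kΩ.
V_A = 16.2 × 0.4096/2.250 = 2.950 V.
I(R_F) = V_A / R_F = 2.950/1.19 = 2.479 mA.
(Check via current divider: I_total = 7.201 mA; share G_k/ΣG = 0.3442 → same result.)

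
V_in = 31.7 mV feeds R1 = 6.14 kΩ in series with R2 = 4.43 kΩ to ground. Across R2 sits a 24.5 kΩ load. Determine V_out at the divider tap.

R2 ‖ R_L = (4.43 × 24.5)/(4.43 + 24.5) = 3.752 kΩ.
Voltage divider with the loaded lower leg: V_out = 31.7 × 3.752/(6.14 + 3.752) = 31.7 × 0.3793 = 12.02 mV.

V_out ≈ 12.0 mV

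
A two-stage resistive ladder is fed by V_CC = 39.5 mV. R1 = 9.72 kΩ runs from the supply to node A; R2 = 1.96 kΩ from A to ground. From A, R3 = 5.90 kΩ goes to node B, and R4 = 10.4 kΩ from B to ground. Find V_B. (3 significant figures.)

The second stage (R3 + R4 = 16.30 kΩ) loads node A in parallel with R2.
Effective lower resistance at A: R2 ‖ 16.30 = 1.750 kΩ.
V_A = 39.5 × 1.750/(9.72 + 1.750) = 6.025 mV.
Stage 2 is unloaded, so V_B = V_A · R4/(R3+R4) = 6.025 × 10.4/16.30 = 3.844 mV.

V_B ≈ 3.84 mV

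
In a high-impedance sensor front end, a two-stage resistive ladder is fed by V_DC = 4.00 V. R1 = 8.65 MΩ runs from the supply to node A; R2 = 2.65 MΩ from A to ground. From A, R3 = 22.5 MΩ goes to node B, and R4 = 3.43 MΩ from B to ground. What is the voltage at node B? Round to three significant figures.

V_B ≈ 0.115 V

The second stage (R3 + R4 = 25.93 MΩ) loads node A in parallel with R2.
R2 ‖ (R3+R4) = 2.404 MΩ.
First divider: V_A = V_DC · 2.404/(8.65 + 2.404) = 0.8700 V.
Stage 2 is unloaded, so V_B = V_A · R4/(R3+R4) = 0.8700 × 3.43/25.93 = 0.1151 V.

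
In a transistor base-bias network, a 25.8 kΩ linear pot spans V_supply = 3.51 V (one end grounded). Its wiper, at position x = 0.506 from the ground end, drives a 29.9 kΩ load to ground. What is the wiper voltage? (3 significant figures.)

Lower segment x·R_p = 13.05 kΩ; upper segment (1−x)·R_p = 12.75 kΩ.
Lower segment in parallel with the load: 13.05 ‖ 29.9 = 9.087 kΩ.
V_out = 3.51 × 9.087/(12.75 + 9.087) = 1.461 V.
(Unloaded: V_out = x·V_supply = 1.78 V.)

V_out ≈ 1.46 V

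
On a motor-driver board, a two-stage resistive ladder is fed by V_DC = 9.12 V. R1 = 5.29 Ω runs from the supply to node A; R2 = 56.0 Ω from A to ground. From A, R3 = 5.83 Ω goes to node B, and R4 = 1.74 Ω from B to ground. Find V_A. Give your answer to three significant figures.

Looking into the second stage from A: R3 + R4 = 7.570 Ω appears in parallel with R2.
R2 ‖ (R3+R4) = 6.669 Ω.
So V_A = 9.12 × 0.5576 = 5.086 V.

V_A ≈ 5.09 V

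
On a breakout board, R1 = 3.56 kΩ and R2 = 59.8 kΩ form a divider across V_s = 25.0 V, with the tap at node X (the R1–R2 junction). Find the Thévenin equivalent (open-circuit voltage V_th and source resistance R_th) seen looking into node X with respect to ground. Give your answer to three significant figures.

V_th ≈ 23.6 V, R_th ≈ 3.36 kΩ

Open-circuit (no load on X): V_th = V_s · R2/(R1 + R2) = 25.0 × 59.8/(3.560 + 59.8) = 23.60 V.
With V_s suppressed (replaced by a short), R_th = R1 ‖ R2 = (3.560 × 59.8)/(3.560 + 59.8) = 3.360 kΩ.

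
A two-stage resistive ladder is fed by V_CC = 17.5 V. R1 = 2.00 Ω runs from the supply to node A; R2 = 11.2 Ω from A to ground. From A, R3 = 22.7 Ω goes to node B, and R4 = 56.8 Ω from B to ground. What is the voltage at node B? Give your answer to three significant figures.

Node A sees R2 in parallel with the series input of stage 2, R3 + R4 = 79.50 Ω.
R2 ‖ (R3+R4) = 9.817 Ω.
V_A = 17.5 × 9.817/(2.00 + 9.817) = 14.54 V.
Stage 2 is unloaded, so V_B = V_A · R4/(R3+R4) = 14.54 × 56.8/79.50 = 10.39 V.

V_B ≈ 10.4 V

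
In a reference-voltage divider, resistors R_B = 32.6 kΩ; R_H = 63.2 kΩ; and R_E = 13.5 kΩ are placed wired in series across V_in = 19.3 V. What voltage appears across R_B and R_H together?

Total series resistance ΣR = 32.6 + 63.2 + 13.5 = 109.3 kΩ.
R_{R_B..R_H} = 32.6 + 63.2 = 95.80 kΩ.
Voltage divider: V = V_in · (95.80 / 109.3) = 19.3 × 0.8765 = 16.92 V.

V ≈ 16.9 V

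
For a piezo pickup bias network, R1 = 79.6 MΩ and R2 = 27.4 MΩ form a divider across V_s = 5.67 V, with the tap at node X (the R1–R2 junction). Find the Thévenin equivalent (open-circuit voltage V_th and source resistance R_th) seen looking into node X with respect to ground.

V_th is the unloaded tap voltage: V_s · R2/(R1+R2) = 5.67 × 0.2561 = 1.452 V.
With V_s suppressed (replaced by a short), R_th = R1 ‖ R2 = (79.60 × 27.4)/(79.60 + 27.4) = 20.38 MΩ.

V_th ≈ 1.45 V, R_th ≈ 20.4 MΩ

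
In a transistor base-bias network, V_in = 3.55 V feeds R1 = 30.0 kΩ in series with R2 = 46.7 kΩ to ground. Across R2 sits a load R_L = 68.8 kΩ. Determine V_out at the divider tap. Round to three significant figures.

V_out ≈ 1.71 V

First combine the lower leg with the load: R2 ‖ R_L = 27.82 kΩ.
Now apply the divider: V_out = 3.55 × 0.4811 = 1.708 V.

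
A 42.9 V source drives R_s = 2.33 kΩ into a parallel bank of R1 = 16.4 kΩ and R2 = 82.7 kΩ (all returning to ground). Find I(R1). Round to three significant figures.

I ≈ 2.24 mA

Equivalent of the parallel group: R_p = 13.69 kΩ.
V_A by voltage divider: V_A = 42.9 × 13.69/(2.33 + 13.69) = 36.66 V.
I(R1) = V_A / R1 = 36.66/16.4 = 2.235 mA.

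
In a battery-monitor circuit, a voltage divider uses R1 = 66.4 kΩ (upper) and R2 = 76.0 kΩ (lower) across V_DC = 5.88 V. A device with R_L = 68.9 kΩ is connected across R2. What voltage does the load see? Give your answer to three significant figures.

V_out ≈ 2.07 V

First combine the lower leg with the load: R2 ‖ R_L = 36.14 kΩ.
Now apply the divider: V_out = 5.88 × 0.3524 = 2.072 V.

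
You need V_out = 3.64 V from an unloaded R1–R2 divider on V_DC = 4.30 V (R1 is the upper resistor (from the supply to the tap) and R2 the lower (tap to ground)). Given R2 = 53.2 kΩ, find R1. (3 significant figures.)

The divider ratio is R2/(R1+R2) = 3.64/4.30 = 0.8465.
So R1 = R2 · (V_DC/V_out − 1) = 53.2 × (4.30/3.64 − 1) = 53.2 × 0.1813 = 9.646 kΩ.

R1 ≈ 9.65 kΩ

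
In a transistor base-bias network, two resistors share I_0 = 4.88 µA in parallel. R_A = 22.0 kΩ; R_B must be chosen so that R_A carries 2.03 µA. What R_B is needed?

R_B ≈ 15.7 kΩ

The fraction through R_A equals R_B/(R_A+R_B).
2.03/4.88 = R_B/(R_A + R_B) → R_B = R_A · (0.4160)/(1 − 0.4160) = 22.0 × 0.7123 = 15.67 kΩ.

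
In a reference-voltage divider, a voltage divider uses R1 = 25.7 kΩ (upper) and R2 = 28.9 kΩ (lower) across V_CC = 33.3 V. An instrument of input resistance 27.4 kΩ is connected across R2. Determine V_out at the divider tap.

The load sits in parallel with R2, giving an effective lower resistance R2' = R2·R_L/(R2+R_L) = 14.07 kΩ.
Now apply the divider: V_out = 33.3 × 0.3537 = 11.78 V.

V_out ≈ 11.8 V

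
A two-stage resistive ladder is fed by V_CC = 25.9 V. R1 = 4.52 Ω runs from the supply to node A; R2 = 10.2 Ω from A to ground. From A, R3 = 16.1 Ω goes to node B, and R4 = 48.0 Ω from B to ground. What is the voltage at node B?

Node A sees R2 in parallel with the series input of stage 2, R3 + R4 = 64.10 Ω.
Effective lower resistance at A: R2 ‖ 64.10 = 8.800 Ω.
So V_A = 25.9 × 0.6607 = 17.11 V.
V_B = V_A × 0.7488 = 12.81 V.

V_B ≈ 12.8 V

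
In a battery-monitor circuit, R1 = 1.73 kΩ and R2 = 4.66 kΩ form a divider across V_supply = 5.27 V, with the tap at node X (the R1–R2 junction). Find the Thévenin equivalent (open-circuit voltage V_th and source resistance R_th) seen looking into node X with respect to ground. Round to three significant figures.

V_th ≈ 3.84 V, R_th ≈ 1.26 kΩ

V_th is the unloaded tap voltage: V_supply · R2/(R1+R2) = 5.27 × 0.7293 = 3.843 V.
With V_supply suppressed (replaced by a short), R_th = R1 ‖ R2 = (1.730 × 4.66)/(1.730 + 4.66) = 1.262 kΩ.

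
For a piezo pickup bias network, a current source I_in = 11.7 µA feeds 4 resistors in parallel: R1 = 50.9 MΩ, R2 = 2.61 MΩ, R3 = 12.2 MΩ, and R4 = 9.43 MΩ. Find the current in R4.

I ≈ 2.10 µA

Total conductance ΣG = 1/50.9 + 1/2.61 + 1/12.2 + 1/9.43 = 0.5908 (units of 1/MΩ).
Current divider: I(R4) = I_in · G_k/ΣG = 11.7 × (0.1060/0.5908) = 11.7 × 0.1795 = 2.100 µA.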